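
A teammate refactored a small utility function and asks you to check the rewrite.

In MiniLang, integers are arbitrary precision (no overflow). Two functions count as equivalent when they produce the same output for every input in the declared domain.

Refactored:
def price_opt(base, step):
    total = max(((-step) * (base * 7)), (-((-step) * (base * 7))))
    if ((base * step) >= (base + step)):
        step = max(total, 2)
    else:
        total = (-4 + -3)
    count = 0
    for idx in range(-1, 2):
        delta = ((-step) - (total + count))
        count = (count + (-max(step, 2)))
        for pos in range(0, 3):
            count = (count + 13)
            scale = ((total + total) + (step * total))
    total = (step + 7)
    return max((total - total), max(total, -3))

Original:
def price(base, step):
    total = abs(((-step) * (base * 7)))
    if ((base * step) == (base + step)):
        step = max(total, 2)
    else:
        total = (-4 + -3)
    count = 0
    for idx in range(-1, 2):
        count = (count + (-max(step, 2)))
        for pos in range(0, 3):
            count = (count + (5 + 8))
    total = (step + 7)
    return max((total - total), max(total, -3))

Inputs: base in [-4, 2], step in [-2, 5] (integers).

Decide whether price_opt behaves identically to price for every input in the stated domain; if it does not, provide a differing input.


Not equivalent: base=-4, step=-2 separates them (5 vs 63).
price: total=56, then ((base * step) == (base + step)) is false, then total=-7, then count=0, then (idx=-1), then count=-2, then (pos=0), then count=11, then (pos=1), then count=24, then (pos=2), then count=37, then (idx=0), then count=35, then (pos=0), then count=48, then (pos=1), then count=61, then (pos=2), then count=74, then (idx=1), then count=72, then (pos=0), then count=85, then (pos=1), then count=98, then (pos=2), then count=111, then total=5, then returns 5
price_opt: total=56, then ((base * step) >= (base + step)) is true, then step=56, then count=0, then (idx=-1), then delta=-112, then count=-56, then (pos=0), then count=-43, then scale=3248, then (pos=1), then count=-30, then scale=3248, then (pos=2), then count=-17, then scale=3248, then (idx=0), then delta=-95, then count=-73, then (pos=0), then count=-60, then scale=3248, then (pos=1), then count=-47, then scale=3248, then (pos=2), then count=-34, then scale=3248, then (idx=1), then delta=-78, then count=-90, then (pos=0), then count=-77, then scale=3248, then (pos=1), then count=-64, then scale=3248, then (pos=2), then count=-51, then scale=3248, then total=63, then returns 63
verdict: not equivalent; witness: base=-4, step=-2


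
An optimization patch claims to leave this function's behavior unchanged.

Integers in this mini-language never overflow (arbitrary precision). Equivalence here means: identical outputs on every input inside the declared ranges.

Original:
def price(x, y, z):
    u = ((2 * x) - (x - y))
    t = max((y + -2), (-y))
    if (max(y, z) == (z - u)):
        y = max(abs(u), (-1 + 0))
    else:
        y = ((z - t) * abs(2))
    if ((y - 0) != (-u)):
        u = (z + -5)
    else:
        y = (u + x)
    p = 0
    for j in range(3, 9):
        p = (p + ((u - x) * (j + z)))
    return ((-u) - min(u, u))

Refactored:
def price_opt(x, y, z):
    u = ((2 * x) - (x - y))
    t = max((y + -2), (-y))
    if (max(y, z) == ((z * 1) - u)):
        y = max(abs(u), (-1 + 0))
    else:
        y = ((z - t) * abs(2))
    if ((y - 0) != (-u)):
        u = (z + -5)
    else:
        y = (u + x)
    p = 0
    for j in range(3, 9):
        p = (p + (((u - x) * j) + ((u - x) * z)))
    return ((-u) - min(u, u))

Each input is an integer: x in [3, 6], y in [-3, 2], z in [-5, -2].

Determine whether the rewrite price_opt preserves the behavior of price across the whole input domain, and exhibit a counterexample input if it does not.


Although constant usage differs; and arithmetic usage differs, 96/96 inputs agree.
verdict: equivalent


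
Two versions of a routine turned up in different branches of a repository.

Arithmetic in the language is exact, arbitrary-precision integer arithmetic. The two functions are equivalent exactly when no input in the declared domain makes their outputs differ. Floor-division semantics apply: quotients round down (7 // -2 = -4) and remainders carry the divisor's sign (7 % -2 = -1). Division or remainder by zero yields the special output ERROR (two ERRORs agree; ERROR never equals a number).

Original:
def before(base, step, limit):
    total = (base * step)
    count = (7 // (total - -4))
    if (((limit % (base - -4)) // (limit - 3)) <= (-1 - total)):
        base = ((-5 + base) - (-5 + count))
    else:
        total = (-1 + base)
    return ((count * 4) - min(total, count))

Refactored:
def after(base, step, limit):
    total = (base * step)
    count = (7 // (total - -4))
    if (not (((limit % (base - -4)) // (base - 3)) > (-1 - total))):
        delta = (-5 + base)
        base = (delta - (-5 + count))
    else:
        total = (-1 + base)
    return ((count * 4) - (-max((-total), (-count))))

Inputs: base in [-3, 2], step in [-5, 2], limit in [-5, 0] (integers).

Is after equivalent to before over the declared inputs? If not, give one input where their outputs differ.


Run the pair on base=1, step=1, limit=-2.
before: total becomes 1; next count becomes 1; next (((limit % (base - -4)) // (limit - 3)) <= (-1 - total)) evaluates to false; next total becomes 0; next final value 4
after: total becomes 1; next count becomes 1; next (not (((limit % (base - -4)) // (base - 3)) > (-1 - total))) evaluates to true; next delta becomes -4; next base becomes 0; next final value 3
4 against 3: the behavior changed.
verdict: not equivalent; witness: base=1, step=1, limit=-2


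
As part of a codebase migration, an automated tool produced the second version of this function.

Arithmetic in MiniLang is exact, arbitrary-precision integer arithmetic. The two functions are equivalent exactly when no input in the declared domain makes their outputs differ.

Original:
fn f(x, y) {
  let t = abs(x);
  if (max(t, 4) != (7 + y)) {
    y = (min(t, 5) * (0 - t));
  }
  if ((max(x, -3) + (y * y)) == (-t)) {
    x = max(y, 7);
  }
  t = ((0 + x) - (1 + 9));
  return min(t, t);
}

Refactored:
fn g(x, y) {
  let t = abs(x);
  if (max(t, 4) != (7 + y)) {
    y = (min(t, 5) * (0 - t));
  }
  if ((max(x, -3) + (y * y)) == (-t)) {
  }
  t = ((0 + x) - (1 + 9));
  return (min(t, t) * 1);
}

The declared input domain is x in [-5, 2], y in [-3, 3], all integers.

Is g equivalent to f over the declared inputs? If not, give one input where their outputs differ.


The rewrite breaks on x=0, y=-2, where the results are -3 and -10.
f: t = 0; (max(t, 4) != (7 + y)) -> true; y = 0; ((max(x, -3) + (y * y)) == (-t)) -> true; x = 7; t = -3; return -3
g: t = 0; (max(t, 4) != (7 + y)) -> true; y = 0; ((max(x, -3) + (y * y)) == (-t)) -> true; t = -10; return -10
verdict: not equivalent; witness: x=0, y=-2


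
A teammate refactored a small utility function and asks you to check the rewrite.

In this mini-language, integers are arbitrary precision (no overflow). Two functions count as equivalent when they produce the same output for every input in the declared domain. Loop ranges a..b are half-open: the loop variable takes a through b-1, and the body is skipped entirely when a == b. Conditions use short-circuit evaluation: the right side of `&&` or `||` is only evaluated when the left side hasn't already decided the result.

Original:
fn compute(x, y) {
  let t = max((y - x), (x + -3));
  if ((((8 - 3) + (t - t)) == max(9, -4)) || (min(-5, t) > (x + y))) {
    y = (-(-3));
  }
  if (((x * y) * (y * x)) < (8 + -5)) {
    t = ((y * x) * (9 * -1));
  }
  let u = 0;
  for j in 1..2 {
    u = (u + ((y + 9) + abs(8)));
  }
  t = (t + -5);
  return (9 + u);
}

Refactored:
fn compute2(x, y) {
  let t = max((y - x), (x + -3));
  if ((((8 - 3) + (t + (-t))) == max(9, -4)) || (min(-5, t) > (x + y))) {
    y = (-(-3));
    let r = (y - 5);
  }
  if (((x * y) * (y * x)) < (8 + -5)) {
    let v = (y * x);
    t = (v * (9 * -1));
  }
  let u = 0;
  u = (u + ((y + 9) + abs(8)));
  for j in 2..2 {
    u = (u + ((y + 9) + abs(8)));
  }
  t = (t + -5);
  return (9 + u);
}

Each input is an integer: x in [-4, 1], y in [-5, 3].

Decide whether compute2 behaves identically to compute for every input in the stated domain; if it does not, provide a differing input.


Equivalent — the differences include arithmetic usage differs; also constant usage differs; also min/max/abs usage differs; also statement counts differ; also loop structure differs; also local variable names differ, yet no declared input distinguishes the two.
Tracing x=0, y=2: compute: t=2, then ((((8 - 3) + (t - t)) == max(9, -4)) || (min(-5, t) > (x + y))) is false, then (((x * y) * (y * x)) < (8 + -5)) is true, then t=0, then u=0, then (j=1), then u=19, then t=-5, then returns 28 | compute2: t=2, then ((((8 - 3) + (t + (-t))) == max(9, -4)) || (min(-5, t) > (x + y))) is false, then (((x * y) * (y * x)) < (8 + -5)) is true, then v=0, then t=0, then u=0, then u=19, then the loop over j runs zero times, then t=-5, then returns 28 — matching result 28.
Checked all 54 inputs in the declared domain: the outputs agree on every one.
verdict: equivalent


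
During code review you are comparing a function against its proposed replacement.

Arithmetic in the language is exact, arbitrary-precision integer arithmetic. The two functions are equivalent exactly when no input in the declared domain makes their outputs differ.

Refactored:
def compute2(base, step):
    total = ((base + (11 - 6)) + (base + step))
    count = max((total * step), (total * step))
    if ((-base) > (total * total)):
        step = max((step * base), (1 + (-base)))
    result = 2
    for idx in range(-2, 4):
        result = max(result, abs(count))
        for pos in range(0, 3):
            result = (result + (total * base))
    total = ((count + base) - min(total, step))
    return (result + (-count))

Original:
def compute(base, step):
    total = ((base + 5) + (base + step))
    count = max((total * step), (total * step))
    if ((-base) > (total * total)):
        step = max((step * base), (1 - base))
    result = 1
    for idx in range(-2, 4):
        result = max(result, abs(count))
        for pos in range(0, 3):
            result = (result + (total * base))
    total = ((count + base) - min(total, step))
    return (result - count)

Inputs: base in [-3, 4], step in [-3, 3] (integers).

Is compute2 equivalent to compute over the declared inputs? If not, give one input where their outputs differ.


The rewrite breaks on base=-3, step=0, where the results are 55 and 56.
compute: total=-1, then count=0, then ((-base) > (total * total)) is true, then step=4, then result=1, then (idx=-2), then result=1, then (pos=0), then result=4, then (pos=1), then result=7, then (pos=2), then result=10, then (idx=-1), then result=10, then (pos=0), then result=13, then (pos=1), then result=16, then (pos=2), then result=19, then (idx=0), then result=19, then (pos=0), then result=22, then (pos=1), then result=25, then (pos=2), then result=28, then (idx=1), then result=28, then (pos=0), then result=31, then (pos=1), then result=34, then (pos=2), then result=37, then (idx=2), then result=37, then (pos=0), then result=40, then (pos=1), then result=43, then (pos=2), then result=46, then (idx=3), then result=46, then (pos=0), then result=49, then (pos=1), then result=52, then (pos=2), then result=55, then total=-2, then returns 55
compute2: total=-1, then count=0, then ((-base) > (total * total)) is true, then step=4, then result=2, then (idx=-2), then result=2, then (pos=0), then result=5, then (pos=1), then result=8, then (pos=2), then result=11, then (idx=-1), then result=11, then (pos=0), then result=14, then (pos=1), then result=17, then (pos=2), then result=20, then (idx=0), then result=20, then (pos=0), then result=23, then (pos=1), then result=26, then (pos=2), then result=29, then (idx=1), then result=29, then (pos=0), then result=32, then (pos=1), then result=35, then (pos=2), then result=38, then (idx=2), then result=38, then (pos=0), then result=41, then (pos=1), then result=44, then (pos=2), then result=47, then (idx=3), then result=47, then (pos=0), then result=50, then (pos=1), then result=53, then (pos=2), then result=56, then total=-2, then returns 56
verdict: not equivalent; witness: base=-3, step=0


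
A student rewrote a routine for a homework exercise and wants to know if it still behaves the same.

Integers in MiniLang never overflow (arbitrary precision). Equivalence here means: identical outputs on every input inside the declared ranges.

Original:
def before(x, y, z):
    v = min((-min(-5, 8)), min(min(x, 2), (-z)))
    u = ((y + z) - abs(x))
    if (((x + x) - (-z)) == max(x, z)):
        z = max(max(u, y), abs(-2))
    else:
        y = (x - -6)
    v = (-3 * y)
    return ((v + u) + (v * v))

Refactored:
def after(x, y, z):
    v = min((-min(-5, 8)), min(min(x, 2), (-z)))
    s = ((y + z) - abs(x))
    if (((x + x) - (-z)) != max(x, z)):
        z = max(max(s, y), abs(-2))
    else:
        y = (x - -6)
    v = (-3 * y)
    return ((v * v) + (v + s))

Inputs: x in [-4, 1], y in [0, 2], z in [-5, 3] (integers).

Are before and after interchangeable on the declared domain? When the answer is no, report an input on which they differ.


At x=-4, y=0, z=-5: before gives 21, after gives -9.
verdict: not equivalent; witness: x=-4, y=0, z=-5


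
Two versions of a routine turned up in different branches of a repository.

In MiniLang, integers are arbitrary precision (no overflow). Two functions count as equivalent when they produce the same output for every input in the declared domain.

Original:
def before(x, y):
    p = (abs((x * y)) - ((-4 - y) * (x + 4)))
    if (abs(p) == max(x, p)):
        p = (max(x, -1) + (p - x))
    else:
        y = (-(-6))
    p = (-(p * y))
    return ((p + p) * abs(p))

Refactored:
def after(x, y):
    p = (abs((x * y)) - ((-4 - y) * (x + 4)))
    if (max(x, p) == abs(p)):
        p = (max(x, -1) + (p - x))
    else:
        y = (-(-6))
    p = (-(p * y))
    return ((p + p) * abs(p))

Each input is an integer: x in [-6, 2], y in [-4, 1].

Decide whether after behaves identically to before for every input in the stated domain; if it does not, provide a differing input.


Side by side, the visible changes include: same computation, different form.
Spot check at x=-4, y=0 — before: p := 0 | (abs(p) == max(x, p)): true | p := 3 | p := 0 | result 0. after: p := 0 | (max(x, p) == abs(p)): true | p := 3 | p := 0 | result 0. Both give 0.
Across all 54 domain points the two functions coincide.
verdict: equivalent


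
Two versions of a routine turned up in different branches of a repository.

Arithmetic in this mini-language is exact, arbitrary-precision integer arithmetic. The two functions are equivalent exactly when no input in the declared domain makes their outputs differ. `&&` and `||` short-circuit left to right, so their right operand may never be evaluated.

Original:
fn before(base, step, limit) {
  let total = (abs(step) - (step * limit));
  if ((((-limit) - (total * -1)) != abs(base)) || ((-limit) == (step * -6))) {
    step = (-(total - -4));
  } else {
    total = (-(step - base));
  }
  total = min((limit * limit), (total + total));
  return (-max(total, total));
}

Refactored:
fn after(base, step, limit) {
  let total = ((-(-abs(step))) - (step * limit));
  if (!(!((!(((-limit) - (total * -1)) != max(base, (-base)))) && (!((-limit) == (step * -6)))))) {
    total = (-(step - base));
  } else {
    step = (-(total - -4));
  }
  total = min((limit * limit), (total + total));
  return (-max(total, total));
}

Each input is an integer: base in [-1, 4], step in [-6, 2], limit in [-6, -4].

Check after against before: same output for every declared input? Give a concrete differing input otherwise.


Behavior is preserved: although boolean connective usage differs, min/max/abs usage differs, the outputs never diverge.
One worked example (base=1, step=2, limit=-6) — before: total becomes 14; next ((((-limit) - (total * -1)) != abs(base)) || ((-limit) == (step * -6))) evaluates to true; next step becomes -18; next total becomes 28; next final value -28; after: total becomes 14; next (!(!((!(((-limit) - (total * -1)) != max(base, (-base)))) && (!((-limit) == (step * -6)))))) evaluates to false; next step becomes -18; next total becomes 28; next final value -28; agreement on -28.
Checked all 162 inputs in the declared domain: the outputs agree on every one.
verdict: equivalent


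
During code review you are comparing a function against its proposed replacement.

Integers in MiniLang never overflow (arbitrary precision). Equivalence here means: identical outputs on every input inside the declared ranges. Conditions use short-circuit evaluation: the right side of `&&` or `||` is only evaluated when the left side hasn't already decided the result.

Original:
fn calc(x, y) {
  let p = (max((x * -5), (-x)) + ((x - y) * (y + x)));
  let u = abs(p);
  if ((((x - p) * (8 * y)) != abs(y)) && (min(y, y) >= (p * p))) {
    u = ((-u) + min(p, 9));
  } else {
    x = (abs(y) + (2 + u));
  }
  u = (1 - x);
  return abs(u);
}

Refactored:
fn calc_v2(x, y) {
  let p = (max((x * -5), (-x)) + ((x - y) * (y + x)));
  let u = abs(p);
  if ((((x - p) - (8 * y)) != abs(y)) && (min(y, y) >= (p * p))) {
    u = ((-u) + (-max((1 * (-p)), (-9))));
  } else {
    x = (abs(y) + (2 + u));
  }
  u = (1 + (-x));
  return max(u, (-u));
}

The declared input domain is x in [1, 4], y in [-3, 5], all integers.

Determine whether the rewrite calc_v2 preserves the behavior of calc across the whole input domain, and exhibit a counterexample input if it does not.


Try x=1, y=0.
calc: p = 0; u = 0; ((((x - p) * (8 * y)) != abs(y)) && (min(y, y) >= (p * p))) -> false; x = 2; u = -1; return 1
calc_v2: p = 0; u = 0; ((((x - p) - (8 * y)) != abs(y)) && (min(y, y) >= (p * p))) -> true; u = 0; u = 0; return 0
1 against 0: the behavior changed.
verdict: not equivalent; witness: x=1, y=0


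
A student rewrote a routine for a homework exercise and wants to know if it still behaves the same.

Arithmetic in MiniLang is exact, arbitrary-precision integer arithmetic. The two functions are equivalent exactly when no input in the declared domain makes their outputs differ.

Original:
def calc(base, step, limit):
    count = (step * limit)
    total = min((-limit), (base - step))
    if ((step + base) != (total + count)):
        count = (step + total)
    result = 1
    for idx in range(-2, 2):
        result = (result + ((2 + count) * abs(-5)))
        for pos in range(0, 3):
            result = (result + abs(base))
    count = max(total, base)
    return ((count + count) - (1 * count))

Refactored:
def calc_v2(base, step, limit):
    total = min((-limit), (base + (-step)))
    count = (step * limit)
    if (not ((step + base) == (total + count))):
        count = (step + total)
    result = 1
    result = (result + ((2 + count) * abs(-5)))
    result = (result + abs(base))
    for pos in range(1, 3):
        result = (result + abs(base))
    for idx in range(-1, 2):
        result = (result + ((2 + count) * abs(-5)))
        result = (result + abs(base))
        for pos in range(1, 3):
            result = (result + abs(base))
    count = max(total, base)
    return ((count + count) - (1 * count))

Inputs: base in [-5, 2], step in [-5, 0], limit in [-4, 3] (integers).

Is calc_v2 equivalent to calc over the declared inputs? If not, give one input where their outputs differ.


This is a faithful refactor — comparison usage differs, plus min/max/abs usage differs, plus arithmetic usage differs, plus boolean connective usage differs, plus constant usage differs, plus statement counts differ, plus loop structure differs, but the computed results match everywhere.
As a probe, take base=1, step=-1, limit=-1: calc runs count := 1 | total := 1 | ((step + base) != (total + count)): true | count := 0 | result := 1 | iter idx=-2: | result := 11 | iter pos=0: | result := 12 | iter pos=1: | result := 13 | iter pos=2: | result := 14 | iter idx=-1: | result := 24 | iter pos=0: | result := 25 | iter pos=1: | result := 26 | iter pos=2: | result := 27 | iter idx=0: | result := 37 | iter pos=0: | result := 38 | iter pos=1: | result := 39 | iter pos=2: | result := 40 | iter idx=1: | result := 50 | iter pos=0: | result := 51 | iter pos=1: | result := 52 | iter pos=2: | result := 53 | count := 1 | result 1; calc_v2 runs total := 1 | count := 1 | (not ((step + base) == (total + count))): true | count := 0 | result := 1 | result := 11 | result := 12 | iter pos=1: | result := 13 | iter pos=2: | result := 14 | iter idx=-1: | result := 24 | result := 25 | iter pos=1: | result := 26 | iter pos=2: | result := 27 | iter idx=0: | result := 37 | result := 38 | iter pos=1: | result := 39 | iter pos=2: | result := 40 | iter idx=1: | result := 50 | result := 51 | iter pos=1: | result := 52 | iter pos=2: | result := 53 | count := 1 | result 1; both end at 1.
Across all 384 domain points the two functions coincide.
verdict: equivalent


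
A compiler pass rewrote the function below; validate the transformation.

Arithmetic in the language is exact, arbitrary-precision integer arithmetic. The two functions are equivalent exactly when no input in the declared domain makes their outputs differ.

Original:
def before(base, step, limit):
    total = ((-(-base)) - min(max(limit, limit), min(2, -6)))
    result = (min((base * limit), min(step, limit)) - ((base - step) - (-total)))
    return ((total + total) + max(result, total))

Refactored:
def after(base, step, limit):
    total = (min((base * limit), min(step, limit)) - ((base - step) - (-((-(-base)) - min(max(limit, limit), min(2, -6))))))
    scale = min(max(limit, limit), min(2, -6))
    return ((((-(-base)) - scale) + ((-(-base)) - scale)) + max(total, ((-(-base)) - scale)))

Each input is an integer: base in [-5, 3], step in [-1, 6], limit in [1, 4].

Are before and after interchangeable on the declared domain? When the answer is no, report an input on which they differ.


Changes here: constant usage differs, local variable names differ, min/max/abs usage differs, arithmetic usage differs; the full 288-point sweep finds no disagreement.
verdict: equivalent


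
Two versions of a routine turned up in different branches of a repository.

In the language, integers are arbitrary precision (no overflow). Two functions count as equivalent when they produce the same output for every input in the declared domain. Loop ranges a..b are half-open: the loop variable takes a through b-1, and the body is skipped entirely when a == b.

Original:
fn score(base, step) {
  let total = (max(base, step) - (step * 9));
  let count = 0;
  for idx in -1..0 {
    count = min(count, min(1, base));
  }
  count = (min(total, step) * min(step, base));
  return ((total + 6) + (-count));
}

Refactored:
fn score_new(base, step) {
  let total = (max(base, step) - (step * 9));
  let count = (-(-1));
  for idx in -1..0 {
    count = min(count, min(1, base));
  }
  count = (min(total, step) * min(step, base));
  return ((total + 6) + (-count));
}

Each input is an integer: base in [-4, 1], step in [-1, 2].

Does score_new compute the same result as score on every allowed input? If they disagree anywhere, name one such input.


Although `0` became `1`, no input in the stated domain can expose it.
One worked example (base=1, step=1) — score: total=-8, then count=0, then (idx=-1), then count=0, then count=-8, then returns 6; score_new: total=-8, then count=1, then (idx=-1), then count=1, then count=-8, then returns 6; agreement on 6.
Checked all 24 inputs in the declared domain: the outputs agree on every one.
verdict: equivalent


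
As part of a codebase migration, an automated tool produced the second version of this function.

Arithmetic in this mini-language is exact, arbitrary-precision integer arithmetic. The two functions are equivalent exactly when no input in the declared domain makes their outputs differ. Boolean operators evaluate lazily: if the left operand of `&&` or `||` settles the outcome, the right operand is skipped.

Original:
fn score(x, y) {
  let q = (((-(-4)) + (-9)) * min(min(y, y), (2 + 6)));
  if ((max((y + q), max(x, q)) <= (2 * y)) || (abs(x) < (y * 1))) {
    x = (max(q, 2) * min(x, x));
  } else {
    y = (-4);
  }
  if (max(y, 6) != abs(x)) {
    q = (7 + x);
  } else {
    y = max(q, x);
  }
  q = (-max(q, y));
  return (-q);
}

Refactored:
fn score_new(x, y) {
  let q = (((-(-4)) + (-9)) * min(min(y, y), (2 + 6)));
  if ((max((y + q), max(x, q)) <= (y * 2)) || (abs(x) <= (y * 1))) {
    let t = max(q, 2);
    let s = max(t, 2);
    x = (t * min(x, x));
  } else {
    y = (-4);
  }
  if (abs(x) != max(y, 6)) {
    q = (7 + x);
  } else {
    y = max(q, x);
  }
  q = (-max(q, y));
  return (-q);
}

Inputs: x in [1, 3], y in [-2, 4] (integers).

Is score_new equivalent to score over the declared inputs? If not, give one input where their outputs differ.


Equivalent. The suspicious edit (`(abs(x) < (y * 1))` became `(abs(x) <= (y * 1))`) never changes the result for any input inside the declared domain.
An exhaustive pass over the 21 declared inputs shows identical outputs.
Spot check at x=3, y=1 — score: q := -5 | ((max((y + q), max(x, q)) <= (2 * y)) || (abs(x) < (y * 1))): false | y := -4 | (max(y, 6) != abs(x)): true | q := 10 | q := -10 | result 10. score_new: q := -5 | ((max((y + q), max(x, q)) <= (y * 2)) || (abs(x) <= (y * 1))): false | y := -4 | (abs(x) != max(y, 6)): true | q := 10 | q := -10 | result 10. Both give 10.
verdict: equivalent


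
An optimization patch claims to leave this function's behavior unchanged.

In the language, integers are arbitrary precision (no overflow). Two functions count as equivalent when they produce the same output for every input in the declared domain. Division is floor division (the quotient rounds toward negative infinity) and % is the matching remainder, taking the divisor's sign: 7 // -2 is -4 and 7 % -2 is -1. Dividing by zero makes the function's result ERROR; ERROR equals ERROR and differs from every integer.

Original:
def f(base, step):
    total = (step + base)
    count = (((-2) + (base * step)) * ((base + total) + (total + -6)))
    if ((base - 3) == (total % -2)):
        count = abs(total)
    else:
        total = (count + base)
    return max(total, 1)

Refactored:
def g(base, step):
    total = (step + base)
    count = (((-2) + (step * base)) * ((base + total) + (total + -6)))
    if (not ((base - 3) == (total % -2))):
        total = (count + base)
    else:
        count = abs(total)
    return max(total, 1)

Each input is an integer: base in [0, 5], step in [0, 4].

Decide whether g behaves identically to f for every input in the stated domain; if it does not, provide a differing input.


Changes here: boolean connective usage differs; the full 30-point sweep finds no disagreement.
verdict: equivalent


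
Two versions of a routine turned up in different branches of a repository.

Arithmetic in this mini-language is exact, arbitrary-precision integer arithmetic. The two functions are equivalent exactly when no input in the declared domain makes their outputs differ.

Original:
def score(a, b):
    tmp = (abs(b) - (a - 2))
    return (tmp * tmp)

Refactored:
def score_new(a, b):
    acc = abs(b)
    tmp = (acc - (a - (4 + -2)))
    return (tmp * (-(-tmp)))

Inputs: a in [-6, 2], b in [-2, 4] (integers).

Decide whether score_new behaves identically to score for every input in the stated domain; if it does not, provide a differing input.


Equivalent — the differences include local variable names differ, plus statement counts differ, plus arithmetic usage differs, plus constant usage differs, yet no declared input distinguishes the two.
Spot check at a=-5, b=1 — score: tmp becomes 8; next final value 64. score_new: acc becomes 1; next tmp becomes 8; next final value 64. Both give 64.
An exhaustive pass over the 63 declared inputs shows identical outputs.
verdict: equivalent


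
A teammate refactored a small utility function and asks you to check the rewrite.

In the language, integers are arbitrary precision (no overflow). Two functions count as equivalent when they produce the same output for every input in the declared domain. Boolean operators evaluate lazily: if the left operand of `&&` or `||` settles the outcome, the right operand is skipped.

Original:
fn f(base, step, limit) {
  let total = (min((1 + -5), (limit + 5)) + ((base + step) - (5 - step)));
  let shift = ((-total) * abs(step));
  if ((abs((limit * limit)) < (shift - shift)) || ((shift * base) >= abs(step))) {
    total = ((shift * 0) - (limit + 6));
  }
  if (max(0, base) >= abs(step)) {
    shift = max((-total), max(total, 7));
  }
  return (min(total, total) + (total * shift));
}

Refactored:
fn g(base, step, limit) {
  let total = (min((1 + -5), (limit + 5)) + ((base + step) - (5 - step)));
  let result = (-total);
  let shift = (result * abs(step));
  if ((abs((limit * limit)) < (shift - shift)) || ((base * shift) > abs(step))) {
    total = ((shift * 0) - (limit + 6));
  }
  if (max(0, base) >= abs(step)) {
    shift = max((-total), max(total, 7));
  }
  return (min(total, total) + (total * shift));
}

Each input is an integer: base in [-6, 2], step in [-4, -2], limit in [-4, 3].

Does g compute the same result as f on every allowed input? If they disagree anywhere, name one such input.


Equivalent. There is a behavioral-looking edit here, yet the outcome never shifts on this domain.
Across all 216 domain points the two functions coincide.
As a probe, take base=-3, step=-4, limit=3: f runs total = -20; shift = 80; ((abs((limit * limit)) < (shift - shift)) || ((shift * base) >= abs(step))) -> false; (max(0, base) >= abs(step)) -> false; return -1620; g runs total = -20; result = 20; shift = 80; ((abs((limit * limit)) < (shift - shift)) || ((base * shift) > abs(step))) -> false; (max(0, base) >= abs(step)) -> false; return -1620; both end at -1620.
verdict: equivalent


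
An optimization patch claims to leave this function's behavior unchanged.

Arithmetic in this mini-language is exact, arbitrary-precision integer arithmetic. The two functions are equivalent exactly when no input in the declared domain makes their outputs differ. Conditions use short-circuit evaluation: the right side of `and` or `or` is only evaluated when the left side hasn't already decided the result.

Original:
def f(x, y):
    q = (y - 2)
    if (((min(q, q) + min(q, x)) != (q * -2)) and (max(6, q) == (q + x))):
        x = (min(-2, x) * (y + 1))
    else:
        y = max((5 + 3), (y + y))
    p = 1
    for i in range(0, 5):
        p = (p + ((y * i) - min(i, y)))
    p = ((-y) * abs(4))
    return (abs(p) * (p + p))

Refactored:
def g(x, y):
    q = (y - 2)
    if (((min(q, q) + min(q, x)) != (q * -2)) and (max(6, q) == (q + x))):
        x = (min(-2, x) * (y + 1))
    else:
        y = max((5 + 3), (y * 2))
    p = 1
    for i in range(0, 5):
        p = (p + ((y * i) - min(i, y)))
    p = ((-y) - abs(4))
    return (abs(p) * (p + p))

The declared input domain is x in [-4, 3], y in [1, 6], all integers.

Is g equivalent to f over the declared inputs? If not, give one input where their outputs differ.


These are not equivalent — on x=-4, y=1 the outputs split (-2048 vs -288).
f: q = -1; (((min(q, q) + min(q, x)) != (q * -2)) and (max(6, q) == (q + x))) -> false; y = 8; p = 1; [i=0]; p = 1; [i=1]; p = 8; [i=2]; p = 22; [i=3]; p = 43; [i=4]; p = 71; p = -32; return -2048
g: q = -1; (((min(q, q) + min(q, x)) != (q * -2)) and (max(6, q) == (q + x))) -> false; y = 8; p = 1; [i=0]; p = 1; [i=1]; p = 8; [i=2]; p = 22; [i=3]; p = 43; [i=4]; p = 71; p = -12; return -288
verdict: not equivalent; witness: x=-4, y=1


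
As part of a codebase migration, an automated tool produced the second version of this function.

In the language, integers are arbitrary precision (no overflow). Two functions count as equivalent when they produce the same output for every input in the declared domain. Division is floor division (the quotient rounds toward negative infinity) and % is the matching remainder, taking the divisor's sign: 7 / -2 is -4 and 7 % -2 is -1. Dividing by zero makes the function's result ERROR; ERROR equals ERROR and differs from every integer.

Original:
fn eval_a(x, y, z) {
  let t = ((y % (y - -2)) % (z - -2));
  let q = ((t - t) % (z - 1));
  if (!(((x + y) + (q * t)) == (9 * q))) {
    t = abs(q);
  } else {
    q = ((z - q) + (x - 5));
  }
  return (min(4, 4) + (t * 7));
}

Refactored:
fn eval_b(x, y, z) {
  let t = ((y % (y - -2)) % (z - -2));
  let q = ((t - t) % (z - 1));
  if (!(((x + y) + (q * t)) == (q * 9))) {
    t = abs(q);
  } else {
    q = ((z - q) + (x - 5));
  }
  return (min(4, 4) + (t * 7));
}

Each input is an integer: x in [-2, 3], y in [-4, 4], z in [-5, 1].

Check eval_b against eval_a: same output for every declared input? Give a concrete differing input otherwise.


Reading the diff, among the changes: same computation, different form.
Spot check at x=-1, y=3, z=-2 — eval_a: a zero divisor aborts: ERROR. eval_b: a zero divisor aborts: ERROR. Both give ERROR.
Across all 378 domain points the two functions coincide.
verdict: equivalent


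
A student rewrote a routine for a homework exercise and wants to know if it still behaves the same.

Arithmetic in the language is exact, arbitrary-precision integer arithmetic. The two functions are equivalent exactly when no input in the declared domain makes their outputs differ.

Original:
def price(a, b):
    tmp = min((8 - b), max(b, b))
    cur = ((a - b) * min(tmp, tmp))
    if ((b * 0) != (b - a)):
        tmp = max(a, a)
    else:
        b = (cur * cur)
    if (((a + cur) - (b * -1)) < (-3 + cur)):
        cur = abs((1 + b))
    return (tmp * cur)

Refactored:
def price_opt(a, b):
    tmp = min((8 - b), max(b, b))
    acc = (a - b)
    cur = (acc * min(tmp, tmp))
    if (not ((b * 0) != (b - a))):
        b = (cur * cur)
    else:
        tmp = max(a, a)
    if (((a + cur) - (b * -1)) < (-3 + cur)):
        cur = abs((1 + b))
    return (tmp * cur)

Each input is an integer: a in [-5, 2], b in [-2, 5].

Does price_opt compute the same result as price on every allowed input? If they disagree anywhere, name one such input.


Side by side, the visible changes include: statement counts differ; and local variable names differ; and boolean connective usage differs.
As a probe, take a=-5, b=0: price runs tmp = 0; cur = 0; ((b * 0) != (b - a)) -> true; tmp = -5; (((a + cur) - (b * -1)) < (-3 + cur)) -> true; cur = 1; return -5; price_opt runs tmp = 0; acc = -5; cur = 0; (not ((b * 0) != (b - a))) -> false; tmp = -5; (((a + cur) - (b * -1)) < (-3 + cur)) -> true; cur = 1; return -5; both end at -5.
Checked all 64 inputs in the declared domain: the outputs agree on every one.
verdict: equivalent


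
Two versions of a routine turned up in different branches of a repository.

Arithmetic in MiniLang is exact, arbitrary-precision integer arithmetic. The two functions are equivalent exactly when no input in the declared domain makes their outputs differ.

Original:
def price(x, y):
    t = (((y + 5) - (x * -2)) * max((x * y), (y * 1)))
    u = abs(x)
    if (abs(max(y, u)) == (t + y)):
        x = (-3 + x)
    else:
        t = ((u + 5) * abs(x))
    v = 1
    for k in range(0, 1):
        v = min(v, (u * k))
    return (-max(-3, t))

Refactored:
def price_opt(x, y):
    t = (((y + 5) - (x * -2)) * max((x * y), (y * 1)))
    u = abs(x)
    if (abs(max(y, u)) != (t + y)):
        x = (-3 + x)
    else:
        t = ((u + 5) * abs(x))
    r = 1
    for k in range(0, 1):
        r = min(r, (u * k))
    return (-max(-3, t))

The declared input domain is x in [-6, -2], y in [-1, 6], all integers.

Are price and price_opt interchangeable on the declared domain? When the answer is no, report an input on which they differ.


Take x=-6, y=-1.
price: t = -48; u = 6; (abs(max(y, u)) == (t + y)) -> false; t = 66; v = 1; [k=0]; v = 0; return -66
price_opt: t = -48; u = 6; (abs(max(y, u)) != (t + y)) -> true; x = -9; r = 1; [k=0]; r = 0; return 3
-66 and 3 differ, so these are not the same function on this domain.
verdict: not equivalent; witness: x=-6, y=-1


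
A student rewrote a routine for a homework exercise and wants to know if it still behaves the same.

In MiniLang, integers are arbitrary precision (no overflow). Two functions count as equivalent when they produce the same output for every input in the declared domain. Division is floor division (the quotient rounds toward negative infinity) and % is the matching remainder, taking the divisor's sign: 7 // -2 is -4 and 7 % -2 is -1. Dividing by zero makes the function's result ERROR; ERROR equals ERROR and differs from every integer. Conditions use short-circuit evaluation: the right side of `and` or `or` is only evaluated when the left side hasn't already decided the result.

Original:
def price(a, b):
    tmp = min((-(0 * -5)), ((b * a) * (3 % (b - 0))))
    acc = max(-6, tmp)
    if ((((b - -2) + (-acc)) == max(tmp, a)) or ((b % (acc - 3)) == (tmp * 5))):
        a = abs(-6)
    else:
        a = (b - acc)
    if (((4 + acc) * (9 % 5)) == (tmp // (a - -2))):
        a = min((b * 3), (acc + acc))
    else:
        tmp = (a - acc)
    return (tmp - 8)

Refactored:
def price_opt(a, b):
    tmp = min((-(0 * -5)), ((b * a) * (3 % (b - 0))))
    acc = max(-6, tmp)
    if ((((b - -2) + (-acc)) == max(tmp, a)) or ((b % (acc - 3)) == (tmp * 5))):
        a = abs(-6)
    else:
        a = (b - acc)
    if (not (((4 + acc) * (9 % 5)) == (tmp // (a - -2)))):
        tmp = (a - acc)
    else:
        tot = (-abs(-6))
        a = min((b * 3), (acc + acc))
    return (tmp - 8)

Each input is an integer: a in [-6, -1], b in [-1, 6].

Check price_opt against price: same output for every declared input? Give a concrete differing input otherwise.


Behavior is preserved: although local variable names differ, statement counts differ, constant usage differs, min/max/abs usage differs, boolean connective usage differs, the outputs never diverge.
Tracing a=-2, b=3: price: tmp=0, then acc=0, then ((((b - -2) + (-acc)) == max(tmp, a)) or ((b % (acc - 3)) == (tmp * 5))) is true, then a=6, then (((4 + acc) * (9 % 5)) == (tmp // (a - -2))) is false, then tmp=6, then returns -2 | price_opt: tmp=0, then acc=0, then ((((b - -2) + (-acc)) == max(tmp, a)) or ((b % (acc - 3)) == (tmp * 5))) is true, then a=6, then (not (((4 + acc) * (9 % 5)) == (tmp // (a - -2)))) is true, then tmp=6, then returns -2 — matching result -2.
Across all 48 domain points the two functions coincide.
verdict: equivalent


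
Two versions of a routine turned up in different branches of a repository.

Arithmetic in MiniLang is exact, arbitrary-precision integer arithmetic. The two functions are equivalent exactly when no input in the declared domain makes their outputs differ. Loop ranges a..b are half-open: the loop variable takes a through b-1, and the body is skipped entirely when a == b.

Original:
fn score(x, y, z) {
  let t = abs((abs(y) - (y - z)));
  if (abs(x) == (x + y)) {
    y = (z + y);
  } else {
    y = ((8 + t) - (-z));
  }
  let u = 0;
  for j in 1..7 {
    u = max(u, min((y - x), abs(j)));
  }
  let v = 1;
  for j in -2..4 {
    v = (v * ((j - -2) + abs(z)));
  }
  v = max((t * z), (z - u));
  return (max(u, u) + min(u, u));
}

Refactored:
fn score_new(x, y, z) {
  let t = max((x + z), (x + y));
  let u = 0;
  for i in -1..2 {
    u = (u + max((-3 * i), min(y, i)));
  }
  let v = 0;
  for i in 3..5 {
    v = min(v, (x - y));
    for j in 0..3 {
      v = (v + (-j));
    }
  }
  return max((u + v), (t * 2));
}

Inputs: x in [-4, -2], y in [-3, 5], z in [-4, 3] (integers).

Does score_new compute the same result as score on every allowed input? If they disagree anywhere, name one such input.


Not equivalent: x=-4, y=-3, z=-4 separates them (12 vs -7).
score: t becomes 2; next (abs(x) == (x + y)) evaluates to false; next y becomes 6; next u becomes 0; next at j=1:; next u becomes 1; next at j=2:; next u becomes 2; next at j=3:; next u becomes 3; next at j=4:; next u becomes 4; next at j=5:; next u becomes 5; next at j=6:; next u becomes 6; next v becomes 1; next at j=-2:; next v becomes 4; next at j=-1:; next v becomes 20; next at j=0:; next v becomes 120; next at j=1:; next v becomes 840; next at j=2:; next v becomes 6720; next at j=3:; next v becomes 60480; next v becomes -8; next final value 12
score_new: t becomes -7; next u becomes 0; next at i=-1:; next u becomes 3; next at i=0:; next u becomes 3; next at i=1:; next u becomes 0; next v becomes 0; next at i=3:; next v becomes -1; next at j=0:; next v becomes -1; next at j=1:; next v becomes -2; next at j=2:; next v becomes -4; next at i=4:; next v becomes -4; next at j=0:; next v becomes -4; next at j=1:; next v becomes -5; next at j=2:; next v becomes -7; next final value -7
verdict: not equivalent; witness: x=-4, y=-3, z=-4
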